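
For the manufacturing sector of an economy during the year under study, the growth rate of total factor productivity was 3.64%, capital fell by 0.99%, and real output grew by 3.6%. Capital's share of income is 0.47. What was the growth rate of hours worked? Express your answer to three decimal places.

0.802%

Labor's share = 1 − 0.47 = 0.53.
gY = gA + 0.47×(-0.99) + 0.53×g.
0.53×g = 3.6 − 3.64 + 0.4653 = 0.4253.
g = 0.4253 / 0.53 = 0.80245%.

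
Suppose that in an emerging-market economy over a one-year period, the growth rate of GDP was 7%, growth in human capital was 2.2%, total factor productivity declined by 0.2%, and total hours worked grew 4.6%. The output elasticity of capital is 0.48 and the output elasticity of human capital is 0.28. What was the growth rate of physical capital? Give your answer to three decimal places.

11.417%

Labor's share = 1 − 0.48 − 0.28 = 0.24.
gY = gA + 0.28×2.2 + 0.24×4.6 + 0.48×g.
0.48×g = 7 + 0.2 − 1.72 = 5.48.
g = 5.48 / 0.48 = 11.41667%.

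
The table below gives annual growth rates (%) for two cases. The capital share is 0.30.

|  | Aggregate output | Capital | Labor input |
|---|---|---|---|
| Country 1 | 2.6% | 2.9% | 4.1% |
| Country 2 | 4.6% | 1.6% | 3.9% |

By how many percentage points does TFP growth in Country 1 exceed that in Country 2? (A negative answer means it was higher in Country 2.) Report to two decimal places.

Labor's share = 1 − 0.3 = 0.7.
Country 1: TFP = 2.6 − 0.87 − 2.87 = -1.14%.
Country 2: TFP = 4.6 − 0.48 − 2.73 = 1.39%.
Difference = -1.14 − (1.39) = -2.53 pp.

-2.53 percentage points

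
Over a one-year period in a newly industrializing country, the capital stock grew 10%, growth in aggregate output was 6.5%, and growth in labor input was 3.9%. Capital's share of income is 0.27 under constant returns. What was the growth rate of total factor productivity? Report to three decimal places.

0.953%

Labor's share = 1 − 0.27 = 0.73.
The capital stock: 0.27 × 10 = 2.7 pp.
Labor input: 0.73 × 3.9 = 2.847 pp.
TFP growth = 6.5 − 5.547 = 0.953%.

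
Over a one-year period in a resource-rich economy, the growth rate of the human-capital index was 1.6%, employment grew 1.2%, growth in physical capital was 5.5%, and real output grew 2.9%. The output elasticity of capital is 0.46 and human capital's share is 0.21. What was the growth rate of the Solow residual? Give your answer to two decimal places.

-0.36%

Labor's share = 1 − 0.46 − 0.21 = 0.33.
Physical capital: 0.46 × 5.5 = 2.53 pp.
The human-capital index: 0.21 × 1.6 = 0.336 pp.
Employment: 0.33 × 1.2 = 0.396 pp.
TFP growth = 2.9 − 3.262 = -0.362%.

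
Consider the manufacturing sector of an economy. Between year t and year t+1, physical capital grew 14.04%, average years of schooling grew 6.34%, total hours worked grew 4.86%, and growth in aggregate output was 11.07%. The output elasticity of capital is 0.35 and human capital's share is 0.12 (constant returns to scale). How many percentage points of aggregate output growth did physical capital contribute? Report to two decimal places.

4.91 percentage points

Contribution = share × growth = 0.35 × 14.04 = 4.914 pp.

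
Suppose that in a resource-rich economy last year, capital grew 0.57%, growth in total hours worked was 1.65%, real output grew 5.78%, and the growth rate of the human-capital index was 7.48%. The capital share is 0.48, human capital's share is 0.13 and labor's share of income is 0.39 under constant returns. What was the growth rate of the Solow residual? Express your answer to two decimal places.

Labor's share = 1 − 0.48 − 0.13 = 0.39.
Capital: 0.48 × 0.57 = 0.2736 pp.
The human-capital index: 0.13 × 7.48 = 0.9724 pp.
Total hours worked: 0.39 × 1.65 = 0.6435 pp.
TFP growth = 5.78 − 1.8895 = 3.8905%.

3.89%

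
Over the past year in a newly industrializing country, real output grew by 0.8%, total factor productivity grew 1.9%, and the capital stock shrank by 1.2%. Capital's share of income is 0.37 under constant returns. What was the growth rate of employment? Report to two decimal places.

Labor's share = 1 − 0.37 = 0.63.
gY = gA + 0.37×(-1.2) + 0.63×g.
0.63×g = 0.8 − 1.9 + 0.444 = -0.656.
g = -0.656 / 0.63 = -1.0413%.

-1.04%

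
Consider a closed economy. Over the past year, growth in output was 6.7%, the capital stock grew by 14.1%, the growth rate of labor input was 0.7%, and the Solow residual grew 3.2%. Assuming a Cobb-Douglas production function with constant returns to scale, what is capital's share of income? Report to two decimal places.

gY = gA + α·gK + (1−α)·gL, so gY − gA − gL = α(gK − gL).
6.7 − 3.2 − 0.7 = α × (14.1 − 0.7).
2.8 = 13.4 α, so α = 0.209.

0.21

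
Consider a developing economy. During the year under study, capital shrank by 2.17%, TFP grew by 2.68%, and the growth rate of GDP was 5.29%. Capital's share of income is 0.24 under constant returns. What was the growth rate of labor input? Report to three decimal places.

Labor's share = 1 − 0.24 = 0.76.
gY = gA + 0.24×(-2.17) + 0.76×g.
0.76×g = 5.29 − 2.68 + 0.5208 = 3.1308.
g = 3.1308 / 0.76 = 4.11947%.

Labor input growth was 4.119%.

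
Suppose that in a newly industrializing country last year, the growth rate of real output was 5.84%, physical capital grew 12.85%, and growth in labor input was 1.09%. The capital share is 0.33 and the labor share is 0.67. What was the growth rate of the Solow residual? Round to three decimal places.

The Solow residual grew 0.869%.

Labor's share = 1 − 0.33 = 0.67.
Physical capital: 0.33 × 12.85 = 4.2405 pp.
Labor input: 0.67 × 1.09 = 0.7303 pp.
TFP growth = 5.84 − 4.9708 = 0.8692%.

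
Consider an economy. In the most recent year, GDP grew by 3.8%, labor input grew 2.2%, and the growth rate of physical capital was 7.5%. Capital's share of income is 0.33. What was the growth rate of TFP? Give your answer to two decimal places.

-0.15%

Labor's share = 1 − 0.33 = 0.67.
Physical capital: 0.33 × 7.5 = 2.475 pp.
Labor input: 0.67 × 2.2 = 1.474 pp.
TFP growth = 3.8 − 3.949 = -0.149%.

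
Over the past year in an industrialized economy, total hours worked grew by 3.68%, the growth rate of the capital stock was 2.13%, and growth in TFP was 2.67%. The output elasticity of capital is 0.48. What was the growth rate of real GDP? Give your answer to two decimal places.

5.61%

Labor's share = 1 − 0.48 = 0.52.
The capital stock: 0.48 × 2.13 = 1.0224 pp.
Total hours worked: 0.52 × 3.68 = 1.9136 pp.
Output growth = 2.67 + 2.936 = 5.606%.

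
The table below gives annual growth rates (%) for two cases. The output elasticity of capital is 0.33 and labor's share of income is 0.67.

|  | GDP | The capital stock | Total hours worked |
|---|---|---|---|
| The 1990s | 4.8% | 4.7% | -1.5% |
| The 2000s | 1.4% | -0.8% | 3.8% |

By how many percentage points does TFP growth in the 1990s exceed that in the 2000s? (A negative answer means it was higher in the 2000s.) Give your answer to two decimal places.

5.14 percentage points

Labor's share = 1 − 0.33 = 0.67.
The 1990s: TFP = 4.8 − 1.551 + 1.005 = 4.254%.
The 2000s: TFP = 1.4 + 0.264 − 2.546 = -0.882%.
Difference = 4.254 − (-0.882) = 5.136 pp.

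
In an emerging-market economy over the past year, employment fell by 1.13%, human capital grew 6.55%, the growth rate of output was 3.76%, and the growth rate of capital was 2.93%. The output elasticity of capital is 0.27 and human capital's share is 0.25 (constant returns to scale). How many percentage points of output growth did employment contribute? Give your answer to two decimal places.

-0.54 pp

Labor's share = 1 − 0.27 − 0.25 = 0.48.
Contribution = share × growth = 0.48 × (-1.13) = -0.5424 pp.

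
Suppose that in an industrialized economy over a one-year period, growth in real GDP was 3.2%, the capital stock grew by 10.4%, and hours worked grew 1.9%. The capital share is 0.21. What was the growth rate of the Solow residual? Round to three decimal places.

Labor's share = 1 − 0.21 = 0.79.
The capital stock: 0.21 × 10.4 = 2.184 pp.
Hours worked: 0.79 × 1.9 = 1.501 pp.
TFP growth = 3.2 − 3.685 = -0.485%.

-0.485%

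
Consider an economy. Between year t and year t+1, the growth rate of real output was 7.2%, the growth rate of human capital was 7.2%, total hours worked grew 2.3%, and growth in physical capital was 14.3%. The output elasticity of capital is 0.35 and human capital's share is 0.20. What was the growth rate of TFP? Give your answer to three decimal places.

-0.280%

Labor's share = 1 − 0.35 − 0.2 = 0.45.
Physical capital: 0.35 × 14.3 = 5.005 pp.
Human capital: 0.2 × 7.2 = 1.44 pp.
Total hours worked: 0.45 × 2.3 = 1.035 pp.
TFP growth = 7.2 − 7.48 = -0.28%.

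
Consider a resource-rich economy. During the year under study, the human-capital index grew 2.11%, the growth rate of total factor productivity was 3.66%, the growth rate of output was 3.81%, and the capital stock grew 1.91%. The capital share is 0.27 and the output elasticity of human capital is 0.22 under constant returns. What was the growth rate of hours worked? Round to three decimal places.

Labor's share = 1 − 0.27 − 0.22 = 0.51.
gY = gA + 0.27×1.91 + 0.22×2.11 + 0.51×g.
0.51×g = 3.81 − 3.66 − 0.9799 = -0.8299.
g = -0.8299 / 0.51 = -1.62725%.

-1.627%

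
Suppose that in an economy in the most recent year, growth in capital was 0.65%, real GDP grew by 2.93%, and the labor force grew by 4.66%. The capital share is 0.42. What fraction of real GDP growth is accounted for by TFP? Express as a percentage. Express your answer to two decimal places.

TFP accounted for -1.56% of growth.

Labor's share = 1 − 0.42 = 0.58.
Capital: 0.42 × 0.65 = 0.273 pp.
The labor force: 0.58 × 4.66 = 2.7028 pp.
TFP growth = 2.93 − 2.9758 = -0.0458%.
TFP share of growth = -0.0458 / 2.93 × 100 = -1.5631%.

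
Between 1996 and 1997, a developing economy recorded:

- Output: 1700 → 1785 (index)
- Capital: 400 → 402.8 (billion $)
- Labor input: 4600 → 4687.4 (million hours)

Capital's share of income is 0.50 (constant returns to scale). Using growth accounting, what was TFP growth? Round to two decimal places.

Output growth = (1785 − 1700) / 1700 = 5%.
Capital growth = (402.8 − 400) / 400 = 0.7%.
Labor input growth = (4687.4 − 4600) / 4600 = 1.9%.
Labor's share = 1 − 0.5 = 0.5.
Capital: 0.5 × 0.7 = 0.35 pp.
Labor input: 0.5 × 1.9 = 0.95 pp.
TFP growth = 5 − 1.3 = 3.7%.

3.70%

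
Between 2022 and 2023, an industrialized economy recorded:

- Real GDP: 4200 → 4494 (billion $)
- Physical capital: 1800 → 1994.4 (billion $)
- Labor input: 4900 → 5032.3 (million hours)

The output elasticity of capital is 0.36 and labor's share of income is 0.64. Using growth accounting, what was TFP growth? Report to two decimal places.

Real GDP growth = (4494 − 4200) / 4200 = 7%.
Physical capital growth = (1994.4 − 1800) / 1800 = 10.8%.
Labor input growth = (5032.3 − 4900) / 4900 = 2.7%.
Labor's share = 1 − 0.36 = 0.64.
Physical capital: 0.36 × 10.8 = 3.888 pp.
Labor input: 0.64 × 2.7 = 1.728 pp.
TFP growth = 7 − 5.616 = 1.384%.

TFP grew 1.38%.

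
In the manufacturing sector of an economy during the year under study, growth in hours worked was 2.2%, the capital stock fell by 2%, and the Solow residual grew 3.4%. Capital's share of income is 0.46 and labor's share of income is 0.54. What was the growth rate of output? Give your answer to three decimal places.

Labor's share = 1 − 0.46 = 0.54.
The capital stock: 0.46 × (-2) = -0.92 pp.
Hours worked: 0.54 × 2.2 = 1.188 pp.
Output growth = 3.4 + 0.268 = 3.668%.

3.668%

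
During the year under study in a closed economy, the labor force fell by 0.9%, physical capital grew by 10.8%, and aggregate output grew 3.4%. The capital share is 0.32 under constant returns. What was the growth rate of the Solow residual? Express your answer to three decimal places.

Labor's share = 1 − 0.32 = 0.68.
Physical capital: 0.32 × 10.8 = 3.456 pp.
The labor force: 0.68 × (-0.9) = -0.612 pp.
TFP growth = 3.4 − 2.844 = 0.556%.

0.556%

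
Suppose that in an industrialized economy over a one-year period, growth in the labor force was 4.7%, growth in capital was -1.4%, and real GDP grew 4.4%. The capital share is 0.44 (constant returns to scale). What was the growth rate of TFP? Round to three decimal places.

Labor's share = 1 − 0.44 = 0.56.
Capital: 0.44 × (-1.4) = -0.616 pp.
The labor force: 0.56 × 4.7 = 2.632 pp.
TFP growth = 4.4 − 2.016 = 2.384%.

TFP growth was 2.384%.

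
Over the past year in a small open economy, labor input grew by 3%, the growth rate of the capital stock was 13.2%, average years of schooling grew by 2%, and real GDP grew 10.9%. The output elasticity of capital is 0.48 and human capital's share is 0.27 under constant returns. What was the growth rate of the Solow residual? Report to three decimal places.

The Solow residual growth was 3.274%.

Labor's share = 1 − 0.48 − 0.27 = 0.25.
The capital stock: 0.48 × 13.2 = 6.336 pp.
Average years of schooling: 0.27 × 2 = 0.54 pp.
Labor input: 0.25 × 3 = 0.75 pp.
TFP growth = 10.9 − 7.626 = 3.274%.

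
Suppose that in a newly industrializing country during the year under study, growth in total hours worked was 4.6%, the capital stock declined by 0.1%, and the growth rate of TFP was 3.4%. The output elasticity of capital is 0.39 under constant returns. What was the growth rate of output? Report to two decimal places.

6.17%

Labor's share = 1 − 0.39 = 0.61.
The capital stock: 0.39 × (-0.1) = -0.039 pp.
Total hours worked: 0.61 × 4.6 = 2.806 pp.
Output growth = 3.4 + 2.767 = 6.167%.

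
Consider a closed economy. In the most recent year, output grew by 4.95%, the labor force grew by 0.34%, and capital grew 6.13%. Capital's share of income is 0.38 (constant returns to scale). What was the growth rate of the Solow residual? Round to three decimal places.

2.410%

Labor's share = 1 − 0.38 = 0.62.
Capital: 0.38 × 6.13 = 2.3294 pp.
The labor force: 0.62 × 0.34 = 0.2108 pp.
TFP growth = 4.95 − 2.5402 = 2.4098%.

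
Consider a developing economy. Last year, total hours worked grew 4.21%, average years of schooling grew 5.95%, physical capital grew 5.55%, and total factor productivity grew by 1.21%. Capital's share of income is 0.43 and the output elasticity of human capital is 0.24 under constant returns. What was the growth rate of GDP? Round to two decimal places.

GDP growth was 6.41%.

Labor's share = 1 − 0.43 − 0.24 = 0.33.
Physical capital: 0.43 × 5.55 = 2.3865 pp.
Average years of schooling: 0.24 × 5.95 = 1.428 pp.
Total hours worked: 0.33 × 4.21 = 1.3893 pp.
Output growth = 1.21 + 5.2038 = 6.4138%.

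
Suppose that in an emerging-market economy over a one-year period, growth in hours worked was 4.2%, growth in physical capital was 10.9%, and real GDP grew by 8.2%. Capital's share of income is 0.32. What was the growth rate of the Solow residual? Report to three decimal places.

Labor's share = 1 − 0.32 = 0.68.
Physical capital: 0.32 × 10.9 = 3.488 pp.
Hours worked: 0.68 × 4.2 = 2.856 pp.
TFP growth = 8.2 − 6.344 = 1.856%.

The Solow residual growth was 1.856%.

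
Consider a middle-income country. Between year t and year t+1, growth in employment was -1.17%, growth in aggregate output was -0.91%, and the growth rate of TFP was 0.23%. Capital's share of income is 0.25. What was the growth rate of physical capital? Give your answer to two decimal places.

-1.05%

Labor's share = 1 − 0.25 = 0.75.
gY = gA + 0.75×(-1.17) + 0.25×g.
0.25×g = -0.91 − 0.23 + 0.8775 = -0.2625.
g = -0.2625 / 0.25 = -1.05%.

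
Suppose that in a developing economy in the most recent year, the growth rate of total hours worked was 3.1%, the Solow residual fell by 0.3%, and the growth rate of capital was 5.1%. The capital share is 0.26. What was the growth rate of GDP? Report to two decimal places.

Labor's share = 1 − 0.26 = 0.74.
Capital: 0.26 × 5.1 = 1.326 pp.
Total hours worked: 0.74 × 3.1 = 2.294 pp.
Output growth = -0.3 + 3.62 = 3.32%.

3.32%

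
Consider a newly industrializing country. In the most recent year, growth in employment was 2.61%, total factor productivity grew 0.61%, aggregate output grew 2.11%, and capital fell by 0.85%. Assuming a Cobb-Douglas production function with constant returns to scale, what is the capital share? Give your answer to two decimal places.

gY = gA + α·gK + (1−α)·gL, so gY − gA − gL = α(gK − gL).
2.11 − 0.61 − 2.61 = α × (-0.85 − 2.61).
-1.11 = -3.46 α, so α = 0.3208.

The capital share is 0.32.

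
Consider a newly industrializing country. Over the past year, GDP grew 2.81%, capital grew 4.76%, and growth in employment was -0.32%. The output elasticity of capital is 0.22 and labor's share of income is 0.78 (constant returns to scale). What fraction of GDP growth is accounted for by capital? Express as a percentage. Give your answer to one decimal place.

Capital accounted for 37.3% of growth.

Capital contributed 0.22 × 4.76 = 1.0472 pp.
Share of growth = 1.0472 / 2.81 × 100 = 37.267%.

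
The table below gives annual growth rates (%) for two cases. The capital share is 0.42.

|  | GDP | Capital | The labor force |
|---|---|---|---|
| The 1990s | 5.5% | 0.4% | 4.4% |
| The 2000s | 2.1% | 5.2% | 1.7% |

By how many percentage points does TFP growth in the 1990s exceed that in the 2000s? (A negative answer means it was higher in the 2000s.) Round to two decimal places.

3.85 percentage points

Labor's share = 1 − 0.42 = 0.58.
The 1990s: TFP = 5.5 − 0.168 − 2.552 = 2.78%.
The 2000s: TFP = 2.1 − 2.184 − 0.986 = -1.07%.
Difference = 2.78 − (-1.07) = 3.85 pp.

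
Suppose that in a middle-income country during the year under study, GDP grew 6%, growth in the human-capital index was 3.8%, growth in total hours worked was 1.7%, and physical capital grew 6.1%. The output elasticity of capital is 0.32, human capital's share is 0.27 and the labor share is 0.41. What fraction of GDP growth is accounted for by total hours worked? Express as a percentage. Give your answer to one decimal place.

Labor's share = 1 − 0.32 − 0.27 = 0.41.
Total hours worked contributed 0.41 × 1.7 = 0.697 pp.
Share of growth = 0.697 / 6 × 100 = 11.617%.

11.6%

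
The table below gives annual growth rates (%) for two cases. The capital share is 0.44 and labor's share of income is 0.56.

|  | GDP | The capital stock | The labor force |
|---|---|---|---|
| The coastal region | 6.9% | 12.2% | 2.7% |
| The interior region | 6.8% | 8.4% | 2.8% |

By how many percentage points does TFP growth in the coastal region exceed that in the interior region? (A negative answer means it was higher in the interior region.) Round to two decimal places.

-1.52 percentage points

Labor's share = 1 − 0.44 = 0.56.
The coastal region: TFP = 6.9 − 5.368 − 1.512 = 0.02%.
The interior region: TFP = 6.8 − 3.696 − 1.568 = 1.536%.
Difference = 0.02 − (1.536) = -1.516 pp.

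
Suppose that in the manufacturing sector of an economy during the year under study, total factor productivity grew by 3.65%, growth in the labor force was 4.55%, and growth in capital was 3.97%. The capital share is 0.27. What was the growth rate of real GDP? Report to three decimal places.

Real GDP growth was 8.043%.

Labor's share = 1 − 0.27 = 0.73.
Capital: 0.27 × 3.97 = 1.0719 pp.
The labor force: 0.73 × 4.55 = 3.3215 pp.
Output growth = 3.65 + 4.3934 = 8.0434%.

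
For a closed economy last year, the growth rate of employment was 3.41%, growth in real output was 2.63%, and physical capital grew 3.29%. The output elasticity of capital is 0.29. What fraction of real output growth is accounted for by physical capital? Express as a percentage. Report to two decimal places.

36.28%

Physical capital contributed 0.29 × 3.29 = 0.9541 pp.
Share of growth = 0.9541 / 2.63 × 100 = 36.2776%.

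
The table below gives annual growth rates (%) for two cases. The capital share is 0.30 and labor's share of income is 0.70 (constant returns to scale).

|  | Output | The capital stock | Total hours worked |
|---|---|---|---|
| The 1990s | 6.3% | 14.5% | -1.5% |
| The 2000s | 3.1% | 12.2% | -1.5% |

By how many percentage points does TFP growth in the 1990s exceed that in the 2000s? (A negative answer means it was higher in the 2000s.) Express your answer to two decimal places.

Labor's share = 1 − 0.3 = 0.7.
The 1990s: TFP = 6.3 − 4.35 + 1.05 = 3%.
The 2000s: TFP = 3.1 − 3.66 + 1.05 = 0.49%.
Difference = 3 − (0.49) = 2.51 pp.

2.51 percentage points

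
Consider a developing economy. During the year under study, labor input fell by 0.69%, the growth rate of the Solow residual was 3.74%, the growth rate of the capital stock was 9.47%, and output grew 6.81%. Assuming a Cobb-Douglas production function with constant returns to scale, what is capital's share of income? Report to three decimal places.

α = 0.370

gY = gA + α·gK + (1−α)·gL, so gY − gA − gL = α(gK − gL).
6.81 − 3.74 + 0.69 = α × (9.47 − (-0.69)).
3.76 = 10.16 α, so α = 0.37008.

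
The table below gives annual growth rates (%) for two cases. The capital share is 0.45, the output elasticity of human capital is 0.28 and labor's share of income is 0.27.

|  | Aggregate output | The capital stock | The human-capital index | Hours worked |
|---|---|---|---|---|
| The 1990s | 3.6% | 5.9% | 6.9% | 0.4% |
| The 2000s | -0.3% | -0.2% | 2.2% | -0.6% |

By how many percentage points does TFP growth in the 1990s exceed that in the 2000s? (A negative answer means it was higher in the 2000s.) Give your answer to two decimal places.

Labor's share = 1 − 0.45 − 0.28 = 0.27.
The 1990s: TFP = 3.6 − 2.655 − 1.932 − 0.108 = -1.095%.
The 2000s: TFP = -0.3 + 0.09 − 0.616 + 0.162 = -0.664%.
Difference = -1.095 − (-0.664) = -0.431 pp.

-0.43 percentage points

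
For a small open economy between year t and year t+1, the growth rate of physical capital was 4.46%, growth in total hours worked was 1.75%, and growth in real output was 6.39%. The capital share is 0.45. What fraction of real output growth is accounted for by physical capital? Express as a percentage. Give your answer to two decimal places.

Physical capital contributed 0.45 × 4.46 = 2.007 pp.
Share of growth = 2.007 / 6.39 × 100 = 31.4085%.

31.41%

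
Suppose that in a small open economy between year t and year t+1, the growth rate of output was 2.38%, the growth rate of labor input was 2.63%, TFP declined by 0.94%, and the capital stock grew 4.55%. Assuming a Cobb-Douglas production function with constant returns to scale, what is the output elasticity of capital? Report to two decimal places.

α = 0.36

gY = gA + α·gK + (1−α)·gL, so gY − gA − gL = α(gK − gL).
2.38 + 0.94 − 2.63 = α × (4.55 − 2.63).
0.69 = 1.92 α, so α = 0.3594.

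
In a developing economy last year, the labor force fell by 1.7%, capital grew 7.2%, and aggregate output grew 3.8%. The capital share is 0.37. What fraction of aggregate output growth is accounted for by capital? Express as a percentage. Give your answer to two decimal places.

70.11%

Capital contributed 0.37 × 7.2 = 2.664 pp.
Share of growth = 2.664 / 3.8 × 100 = 70.1053%.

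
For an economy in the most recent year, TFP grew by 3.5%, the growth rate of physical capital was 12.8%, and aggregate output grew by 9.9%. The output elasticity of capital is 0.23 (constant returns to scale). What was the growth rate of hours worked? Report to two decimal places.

Hours worked growth was 4.49%.

Labor's share = 1 − 0.23 = 0.77.
gY = gA + 0.23×12.8 + 0.77×g.
0.77×g = 9.9 − 3.5 − 2.944 = 3.456.
g = 3.456 / 0.77 = 4.4883%.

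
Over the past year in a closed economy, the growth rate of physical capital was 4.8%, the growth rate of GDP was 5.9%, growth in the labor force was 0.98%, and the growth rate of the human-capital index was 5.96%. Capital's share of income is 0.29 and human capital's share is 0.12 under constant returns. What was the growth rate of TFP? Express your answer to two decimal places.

Labor's share = 1 − 0.29 − 0.12 = 0.59.
Physical capital: 0.29 × 4.8 = 1.392 pp.
The human-capital index: 0.12 × 5.96 = 0.7152 pp.
The labor force: 0.59 × 0.98 = 0.5782 pp.
TFP growth = 5.9 − 2.6854 = 3.2146%.

3.21%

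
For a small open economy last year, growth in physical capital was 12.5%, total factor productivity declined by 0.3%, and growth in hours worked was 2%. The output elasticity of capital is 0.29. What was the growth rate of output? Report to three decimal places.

4.745%

Labor's share = 1 − 0.29 = 0.71.
Physical capital: 0.29 × 12.5 = 3.625 pp.
Hours worked: 0.71 × 2 = 1.42 pp.
Output growth = -0.3 + 5.045 = 4.745%.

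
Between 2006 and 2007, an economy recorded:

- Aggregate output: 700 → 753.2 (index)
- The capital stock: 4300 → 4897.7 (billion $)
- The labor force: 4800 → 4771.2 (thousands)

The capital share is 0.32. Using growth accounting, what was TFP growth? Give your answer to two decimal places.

Aggregate output growth = (753.2 − 700) / 700 = 7.6%.
The capital stock growth = (4897.7 − 4300) / 4300 = 13.9%.
The labor force growth = (4771.2 − 4800) / 4800 = -0.6%.
Labor's share = 1 − 0.32 = 0.68.
The capital stock: 0.32 × 13.9 = 4.448 pp.
The labor force: 0.68 × (-0.6) = -0.408 pp.
TFP growth = 7.6 − 4.04 = 3.56%.

TFP grew 3.56%.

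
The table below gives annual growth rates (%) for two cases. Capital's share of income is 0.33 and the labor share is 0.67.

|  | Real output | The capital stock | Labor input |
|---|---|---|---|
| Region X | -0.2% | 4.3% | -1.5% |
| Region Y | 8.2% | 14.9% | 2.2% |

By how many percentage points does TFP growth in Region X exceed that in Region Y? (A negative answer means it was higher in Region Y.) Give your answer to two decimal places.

Labor's share = 1 − 0.33 = 0.67.
Region X: TFP = -0.2 − 1.419 + 1.005 = -0.614%.
Region Y: TFP = 8.2 − 4.917 − 1.474 = 1.809%.
Difference = -0.614 − (1.809) = -2.423 pp.

-2.42 percentage points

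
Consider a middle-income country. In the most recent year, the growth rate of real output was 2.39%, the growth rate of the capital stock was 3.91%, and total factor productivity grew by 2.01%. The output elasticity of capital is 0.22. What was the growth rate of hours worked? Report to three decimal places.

Labor's share = 1 − 0.22 = 0.78.
gY = gA + 0.22×3.91 + 0.78×g.
0.78×g = 2.39 − 2.01 − 0.8602 = -0.4802.
g = -0.4802 / 0.78 = -0.61564%.

-0.616%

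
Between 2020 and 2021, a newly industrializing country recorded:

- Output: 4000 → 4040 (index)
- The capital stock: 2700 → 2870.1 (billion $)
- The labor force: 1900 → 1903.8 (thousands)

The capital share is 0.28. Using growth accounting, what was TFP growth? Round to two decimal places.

Output growth = (4040 − 4000) / 4000 = 1%.
The capital stock growth = (2870.1 − 2700) / 2700 = 6.3%.
The labor force growth = (1903.8 − 1900) / 1900 = 0.2%.
Labor's share = 1 − 0.28 = 0.72.
The capital stock: 0.28 × 6.3 = 1.764 pp.
The labor force: 0.72 × 0.2 = 0.144 pp.
TFP growth = 1 − 1.908 = -0.908%.

-0.91%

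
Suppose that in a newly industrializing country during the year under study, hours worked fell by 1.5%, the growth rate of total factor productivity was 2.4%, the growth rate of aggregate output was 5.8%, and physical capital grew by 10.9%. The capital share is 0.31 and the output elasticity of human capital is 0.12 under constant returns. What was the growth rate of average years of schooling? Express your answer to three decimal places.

7.300%

Labor's share = 1 − 0.31 − 0.12 = 0.57.
gY = gA + 0.31×10.9 + 0.57×(-1.5) + 0.12×g.
0.12×g = 5.8 − 2.4 − 2.524 = 0.876.
g = 0.876 / 0.12 = 7.3%.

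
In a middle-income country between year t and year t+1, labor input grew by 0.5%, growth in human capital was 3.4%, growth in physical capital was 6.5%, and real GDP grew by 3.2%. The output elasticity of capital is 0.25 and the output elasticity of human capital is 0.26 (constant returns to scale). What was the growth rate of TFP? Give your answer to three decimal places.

0.446%

Labor's share = 1 − 0.25 − 0.26 = 0.49.
Physical capital: 0.25 × 6.5 = 1.625 pp.
Human capital: 0.26 × 3.4 = 0.884 pp.
Labor input: 0.49 × 0.5 = 0.245 pp.
TFP growth = 3.2 − 2.754 = 0.446%.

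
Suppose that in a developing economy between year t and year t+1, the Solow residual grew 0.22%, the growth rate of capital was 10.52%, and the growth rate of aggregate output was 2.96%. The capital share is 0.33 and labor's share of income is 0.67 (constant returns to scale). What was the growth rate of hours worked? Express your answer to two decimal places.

Labor's share = 1 − 0.33 = 0.67.
gY = gA + 0.33×10.52 + 0.67×g.
0.67×g = 2.96 − 0.22 − 3.4716 = -0.7316.
g = -0.7316 / 0.67 = -1.0919%.

-1.09%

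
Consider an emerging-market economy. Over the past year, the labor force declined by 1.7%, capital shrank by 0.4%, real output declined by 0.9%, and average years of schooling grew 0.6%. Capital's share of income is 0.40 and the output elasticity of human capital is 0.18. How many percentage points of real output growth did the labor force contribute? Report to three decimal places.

-0.714

Labor's share = 1 − 0.4 − 0.18 = 0.42.
Contribution = share × growth = 0.42 × (-1.7) = -0.714 pp.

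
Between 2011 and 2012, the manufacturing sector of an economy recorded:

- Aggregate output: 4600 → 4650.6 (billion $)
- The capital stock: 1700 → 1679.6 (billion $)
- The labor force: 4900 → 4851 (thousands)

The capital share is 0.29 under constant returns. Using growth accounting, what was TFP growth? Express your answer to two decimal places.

Aggregate output growth = (4650.6 − 4600) / 4600 = 1.1%.
The capital stock growth = (1679.6 − 1700) / 1700 = -1.2%.
The labor force growth = (4851 − 4900) / 4900 = -1%.
Labor's share = 1 − 0.29 = 0.71.
The capital stock: 0.29 × (-1.2) = -0.348 pp.
The labor force: 0.71 × (-1) = -0.71 pp.
TFP growth = 1.1 + 1.058 = 2.158%.

2.16%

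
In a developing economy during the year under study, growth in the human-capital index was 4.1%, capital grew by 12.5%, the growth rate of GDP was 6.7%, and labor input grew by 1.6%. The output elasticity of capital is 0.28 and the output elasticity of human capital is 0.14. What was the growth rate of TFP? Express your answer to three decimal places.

1.698%

Labor's share = 1 − 0.28 − 0.14 = 0.58.
Capital: 0.28 × 12.5 = 3.5 pp.
The human-capital index: 0.14 × 4.1 = 0.574 pp.
Labor input: 0.58 × 1.6 = 0.928 pp.
TFP growth = 6.7 − 5.002 = 1.698%.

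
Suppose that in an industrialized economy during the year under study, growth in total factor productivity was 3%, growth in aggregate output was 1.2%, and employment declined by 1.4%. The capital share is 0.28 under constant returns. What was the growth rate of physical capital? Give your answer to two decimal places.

-2.83%

Labor's share = 1 − 0.28 = 0.72.
gY = gA + 0.72×(-1.4) + 0.28×g.
0.28×g = 1.2 − 3 + 1.008 = -0.792.
g = -0.792 / 0.28 = -2.8286%.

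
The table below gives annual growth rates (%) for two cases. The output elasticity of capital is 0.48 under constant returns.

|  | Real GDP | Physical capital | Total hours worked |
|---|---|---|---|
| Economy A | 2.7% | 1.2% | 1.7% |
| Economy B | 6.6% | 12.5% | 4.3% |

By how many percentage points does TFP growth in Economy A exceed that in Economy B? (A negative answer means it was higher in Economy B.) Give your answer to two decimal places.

Labor's share = 1 − 0.48 = 0.52.
Economy A: TFP = 2.7 − 0.576 − 0.884 = 1.24%.
Economy B: TFP = 6.6 − 6 − 2.236 = -1.636%.
Difference = 1.24 − (-1.636) = 2.876 pp.

2.88 percentage points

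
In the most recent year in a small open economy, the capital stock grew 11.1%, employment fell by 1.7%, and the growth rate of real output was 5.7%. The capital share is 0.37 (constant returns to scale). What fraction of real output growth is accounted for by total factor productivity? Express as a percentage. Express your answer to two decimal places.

Labor's share = 1 − 0.37 = 0.63.
The capital stock: 0.37 × 11.1 = 4.107 pp.
Employment: 0.63 × (-1.7) = -1.071 pp.
TFP growth = 5.7 − 3.036 = 2.664%.
TFP share of growth = 2.664 / 5.7 × 100 = 46.7368%.

46.74%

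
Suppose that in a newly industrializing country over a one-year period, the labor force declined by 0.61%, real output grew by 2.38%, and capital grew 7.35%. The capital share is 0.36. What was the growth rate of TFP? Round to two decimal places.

Labor's share = 1 − 0.36 = 0.64.
Capital: 0.36 × 7.35 = 2.646 pp.
The labor force: 0.64 × (-0.61) = -0.3904 pp.
TFP growth = 2.38 − 2.2556 = 0.1244%.

0.12%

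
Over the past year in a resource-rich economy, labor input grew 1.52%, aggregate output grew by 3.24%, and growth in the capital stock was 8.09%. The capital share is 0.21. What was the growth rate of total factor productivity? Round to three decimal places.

Labor's share = 1 − 0.21 = 0.79.
The capital stock: 0.21 × 8.09 = 1.6989 pp.
Labor input: 0.79 × 1.52 = 1.2008 pp.
TFP growth = 3.24 − 2.8997 = 0.3403%.

Total factor productivity growth was 0.340%.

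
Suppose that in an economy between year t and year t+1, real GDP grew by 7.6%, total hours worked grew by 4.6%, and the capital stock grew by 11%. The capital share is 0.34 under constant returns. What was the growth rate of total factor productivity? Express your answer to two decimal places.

Labor's share = 1 − 0.34 = 0.66.
The capital stock: 0.34 × 11 = 3.74 pp.
Total hours worked: 0.66 × 4.6 = 3.036 pp.
TFP growth = 7.6 − 6.776 = 0.824%.

Total factor productivity grew 0.82%.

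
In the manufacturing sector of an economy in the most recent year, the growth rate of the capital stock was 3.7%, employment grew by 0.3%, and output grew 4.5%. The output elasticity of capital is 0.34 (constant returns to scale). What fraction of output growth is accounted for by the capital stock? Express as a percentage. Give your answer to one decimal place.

28.0%

The capital stock contributed 0.34 × 3.7 = 1.258 pp.
Share of growth = 1.258 / 4.5 × 100 = 27.956%.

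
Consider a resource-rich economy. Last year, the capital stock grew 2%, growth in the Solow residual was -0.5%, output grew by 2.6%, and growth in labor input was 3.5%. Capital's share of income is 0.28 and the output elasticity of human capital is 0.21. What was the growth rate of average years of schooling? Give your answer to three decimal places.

Labor's share = 1 − 0.28 − 0.21 = 0.51.
gY = gA + 0.28×2 + 0.51×3.5 + 0.21×g.
0.21×g = 2.6 + 0.5 − 2.345 = 0.755.
g = 0.755 / 0.21 = 3.59524%.

Average years of schooling grew 3.595%.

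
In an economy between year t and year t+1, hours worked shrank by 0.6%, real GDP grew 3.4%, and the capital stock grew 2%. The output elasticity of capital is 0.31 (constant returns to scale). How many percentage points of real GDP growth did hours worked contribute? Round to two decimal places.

Labor's share = 1 − 0.31 = 0.69.
Contribution = share × growth = 0.69 × (-0.6) = -0.414 pp.

-0.41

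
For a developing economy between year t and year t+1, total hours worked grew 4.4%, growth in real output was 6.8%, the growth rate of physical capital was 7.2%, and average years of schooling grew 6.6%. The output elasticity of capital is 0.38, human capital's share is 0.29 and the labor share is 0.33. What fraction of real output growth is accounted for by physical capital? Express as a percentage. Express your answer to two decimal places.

Physical capital accounted for 40.24% of growth.

Physical capital contributed 0.38 × 7.2 = 2.736 pp.
Share of growth = 2.736 / 6.8 × 100 = 40.2353%.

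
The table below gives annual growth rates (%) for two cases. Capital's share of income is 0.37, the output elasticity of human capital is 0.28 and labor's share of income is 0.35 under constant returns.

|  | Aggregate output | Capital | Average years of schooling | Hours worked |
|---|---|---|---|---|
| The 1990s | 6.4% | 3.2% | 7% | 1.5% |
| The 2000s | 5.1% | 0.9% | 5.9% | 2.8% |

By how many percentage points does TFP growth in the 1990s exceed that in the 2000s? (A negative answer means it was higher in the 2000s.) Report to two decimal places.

Labor's share = 1 − 0.37 − 0.28 = 0.35.
The 1990s: TFP = 6.4 − 1.184 − 1.96 − 0.525 = 2.731%.
The 2000s: TFP = 5.1 − 0.333 − 1.652 − 0.98 = 2.135%.
Difference = 2.731 − (2.135) = 0.596 pp.

0.60 percentage points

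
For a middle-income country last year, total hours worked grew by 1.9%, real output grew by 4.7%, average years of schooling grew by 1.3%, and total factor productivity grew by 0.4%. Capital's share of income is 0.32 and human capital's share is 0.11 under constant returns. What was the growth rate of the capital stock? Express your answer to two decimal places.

The capital stock grew 9.61%.

Labor's share = 1 − 0.32 − 0.11 = 0.57.
gY = gA + 0.11×1.3 + 0.57×1.9 + 0.32×g.
0.32×g = 4.7 − 0.4 − 1.226 = 3.074.
g = 3.074 / 0.32 = 9.6063%.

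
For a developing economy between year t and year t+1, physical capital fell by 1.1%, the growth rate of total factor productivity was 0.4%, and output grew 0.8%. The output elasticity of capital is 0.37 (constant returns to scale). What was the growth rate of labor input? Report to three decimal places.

1.281%

Labor's share = 1 − 0.37 = 0.63.
gY = gA + 0.37×(-1.1) + 0.63×g.
0.63×g = 0.8 − 0.4 + 0.407 = 0.807.
g = 0.807 / 0.63 = 1.28095%.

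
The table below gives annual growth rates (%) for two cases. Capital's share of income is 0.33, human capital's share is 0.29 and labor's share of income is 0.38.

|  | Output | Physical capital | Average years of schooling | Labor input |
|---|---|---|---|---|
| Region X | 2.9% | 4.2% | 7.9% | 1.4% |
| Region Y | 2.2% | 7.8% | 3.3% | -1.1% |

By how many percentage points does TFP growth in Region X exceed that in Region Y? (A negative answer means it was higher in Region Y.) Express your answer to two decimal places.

Labor's share = 1 − 0.33 − 0.29 = 0.38.
Region X: TFP = 2.9 − 1.386 − 2.291 − 0.532 = -1.309%.
Region Y: TFP = 2.2 − 2.574 − 0.957 + 0.418 = -0.913%.
Difference = -1.309 − (-0.913) = -0.396 pp.

-0.40 percentage points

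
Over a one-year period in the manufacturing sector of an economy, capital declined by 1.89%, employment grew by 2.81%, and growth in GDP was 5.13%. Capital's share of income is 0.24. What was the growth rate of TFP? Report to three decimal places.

3.448%

Labor's share = 1 − 0.24 = 0.76.
Capital: 0.24 × (-1.89) = -0.4536 pp.
Employment: 0.76 × 2.81 = 2.1356 pp.
TFP growth = 5.13 − 1.682 = 3.448%.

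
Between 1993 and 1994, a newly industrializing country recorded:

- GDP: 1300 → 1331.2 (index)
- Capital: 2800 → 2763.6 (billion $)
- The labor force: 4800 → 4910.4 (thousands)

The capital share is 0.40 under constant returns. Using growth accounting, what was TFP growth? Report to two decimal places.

GDP growth = (1331.2 − 1300) / 1300 = 2.4%.
Capital growth = (2763.6 − 2800) / 2800 = -1.3%.
The labor force growth = (4910.4 − 4800) / 4800 = 2.3%.
Labor's share = 1 − 0.4 = 0.6.
Capital: 0.4 × (-1.3) = -0.52 pp.
The labor force: 0.6 × 2.3 = 1.38 pp.
TFP growth = 2.4 − 0.86 = 1.54%.

1.54%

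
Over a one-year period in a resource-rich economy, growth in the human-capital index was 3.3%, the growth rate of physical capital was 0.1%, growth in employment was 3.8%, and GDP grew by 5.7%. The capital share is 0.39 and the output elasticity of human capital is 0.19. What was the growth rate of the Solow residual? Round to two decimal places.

The Solow residual grew 3.44%.

Labor's share = 1 − 0.39 − 0.19 = 0.42.
Physical capital: 0.39 × 0.1 = 0.039 pp.
The human-capital index: 0.19 × 3.3 = 0.627 pp.
Employment: 0.42 × 3.8 = 1.596 pp.
TFP growth = 5.7 − 2.262 = 3.438%.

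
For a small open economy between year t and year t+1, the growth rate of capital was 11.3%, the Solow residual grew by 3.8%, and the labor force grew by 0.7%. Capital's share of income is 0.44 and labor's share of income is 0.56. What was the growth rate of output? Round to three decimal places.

Labor's share = 1 − 0.44 = 0.56.
Capital: 0.44 × 11.3 = 4.972 pp.
The labor force: 0.56 × 0.7 = 0.392 pp.
Output growth = 3.8 + 5.364 = 9.164%.

9.164%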